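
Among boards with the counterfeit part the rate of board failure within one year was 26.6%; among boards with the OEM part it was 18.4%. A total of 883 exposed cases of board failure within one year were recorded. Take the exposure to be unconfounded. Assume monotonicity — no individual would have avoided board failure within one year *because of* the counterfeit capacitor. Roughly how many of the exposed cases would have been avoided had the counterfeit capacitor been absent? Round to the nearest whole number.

about 272 cases

p₁ = 0.266, p₀ = 0.184.
PN = (p₁ − p₀)/p₁ = (0.266 − 0.184) / 0.266 ≈ 0.30827.
Attributable cases ≈ PN × (exposed cases) = 0.30827 × 883 ≈ 272.20.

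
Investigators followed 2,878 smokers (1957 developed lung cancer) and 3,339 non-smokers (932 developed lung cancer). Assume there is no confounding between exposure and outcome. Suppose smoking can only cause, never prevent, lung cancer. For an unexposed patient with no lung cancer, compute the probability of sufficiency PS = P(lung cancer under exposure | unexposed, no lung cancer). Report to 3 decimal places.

p₁ = P(outcome | exposed) = 1957/2878 = 0.67999
p₀ = P(outcome | unexposed) = 932/3339 = 0.27913
Under exogeneity and monotonicity, PS = (p₁ − p₀) / (1 − p₀).
PS = (0.67999 − 0.27913) / (1 − 0.27913) = 0.40086 / 0.72087 ≈ 0.5561

PS ≈ 0.556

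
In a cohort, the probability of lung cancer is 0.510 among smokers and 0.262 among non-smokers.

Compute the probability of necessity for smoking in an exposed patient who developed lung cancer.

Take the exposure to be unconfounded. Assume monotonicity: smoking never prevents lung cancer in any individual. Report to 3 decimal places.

PN ≈ 0.486

Let p₁ = 0.51, p₀ = 0.262.
Under exogeneity and monotonicity, PN = (p₁ − p₀) / p₁.
PN = (0.51 − 0.262) / 0.51 = 0.248 / 0.51 ≈ 0.4863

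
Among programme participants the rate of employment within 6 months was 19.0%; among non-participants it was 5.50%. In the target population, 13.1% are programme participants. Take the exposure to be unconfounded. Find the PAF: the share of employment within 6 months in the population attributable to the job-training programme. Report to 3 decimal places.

p₁ = 0.19, p₀ = 0.055.
Overall risk P(Y=1) = π·p₁ + (1−π)·p₀ = 0.131×0.19 + 0.869×0.055 = 0.072685.
Under exogeneity, PAF = [P(Y=1) − p₀] / P(Y=1).
PAF = (0.072685 − 0.055) / 0.072685 ≈ 0.2433

PAF ≈ 0.243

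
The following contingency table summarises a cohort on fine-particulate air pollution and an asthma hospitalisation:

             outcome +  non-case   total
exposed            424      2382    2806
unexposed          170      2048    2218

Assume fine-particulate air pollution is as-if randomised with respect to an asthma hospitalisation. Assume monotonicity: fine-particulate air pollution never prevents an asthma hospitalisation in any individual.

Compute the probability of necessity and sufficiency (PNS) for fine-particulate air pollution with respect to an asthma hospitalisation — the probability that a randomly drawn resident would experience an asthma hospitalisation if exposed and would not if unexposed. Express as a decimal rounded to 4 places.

PNS ≈ 0.0745

p₁ = P(outcome | exposed) = 424/2806 = 0.1511
p₀ = P(outcome | unexposed) = 170/2218 = 0.076646
Under exogeneity and monotonicity, PNS = p₁ − p₀.
PNS = 0.1511 − 0.076646 = 0.074459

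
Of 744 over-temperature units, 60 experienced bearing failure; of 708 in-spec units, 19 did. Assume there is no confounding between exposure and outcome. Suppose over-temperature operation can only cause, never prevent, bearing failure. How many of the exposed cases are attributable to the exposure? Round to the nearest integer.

about 40 cases

p₁ = P(outcome | exposed) = 60/744 = 0.080645
p₀ = P(outcome | unexposed) = 19/708 = 0.026836
PN = (p₁ − p₀)/p₁ = (0.080645 − 0.026836) / 0.080645 ≈ 0.66723.
Attributable cases ≈ PN × (exposed cases) = 0.66723 × 60 ≈ 40.03.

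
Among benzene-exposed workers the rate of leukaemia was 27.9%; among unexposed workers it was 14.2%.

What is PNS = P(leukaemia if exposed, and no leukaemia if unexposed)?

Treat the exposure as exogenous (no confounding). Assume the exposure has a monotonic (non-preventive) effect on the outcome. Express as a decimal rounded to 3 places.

p₁ = 0.279, p₀ = 0.142.
Under exogeneity and monotonicity, PNS = p₁ − p₀.
PNS = 0.279 − 0.142 = 0.137

PNS ≈ 0.137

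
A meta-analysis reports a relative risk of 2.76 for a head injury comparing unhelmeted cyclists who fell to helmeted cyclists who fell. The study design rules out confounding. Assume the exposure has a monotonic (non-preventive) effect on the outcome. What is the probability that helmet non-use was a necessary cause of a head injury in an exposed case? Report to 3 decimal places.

PN ≈ 0.638

Under exogeneity and monotonicity, PN = (RR − 1) / RR = 1 − 1/RR.
PN = (2.76 − 1) / 2.76 = 1.76 / 2.76 ≈ 0.6377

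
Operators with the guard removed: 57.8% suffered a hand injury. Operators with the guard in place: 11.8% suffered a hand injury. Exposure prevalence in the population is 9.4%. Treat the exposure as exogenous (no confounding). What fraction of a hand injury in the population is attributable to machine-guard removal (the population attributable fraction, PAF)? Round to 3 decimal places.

PAF ≈ 0.268

p₁ = 0.578, p₀ = 0.118.
Overall risk P(Y=1) = π·p₁ + (1−π)·p₀ = 0.094×0.578 + 0.906×0.118 = 0.16124.
Under exogeneity, PAF = [P(Y=1) − p₀] / P(Y=1).
PAF = (0.16124 − 0.118) / 0.16124 ≈ 0.2682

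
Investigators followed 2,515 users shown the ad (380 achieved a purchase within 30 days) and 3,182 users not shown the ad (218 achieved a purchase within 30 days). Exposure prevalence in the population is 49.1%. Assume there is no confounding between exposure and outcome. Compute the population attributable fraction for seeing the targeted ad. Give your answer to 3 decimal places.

PAF ≈ 0.372

p₁ = P(outcome | exposed) = 380/2515 = 0.15109
p₀ = P(outcome | unexposed) = 218/3182 = 0.06851
Overall risk P(Y=1) = π·p₁ + (1−π)·p₀ = 0.491×0.15109 + 0.509×0.06851 = 0.10906.
Under exogeneity, PAF = [P(Y=1) − p₀] / P(Y=1).
PAF = (0.10906 − 0.06851) / 0.10906 ≈ 0.3718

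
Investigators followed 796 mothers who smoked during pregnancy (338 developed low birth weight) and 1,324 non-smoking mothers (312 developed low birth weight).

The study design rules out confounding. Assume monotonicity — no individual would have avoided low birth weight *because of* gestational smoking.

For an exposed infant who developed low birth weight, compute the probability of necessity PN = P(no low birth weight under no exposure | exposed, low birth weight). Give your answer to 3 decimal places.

p₁ = P(outcome | exposed) = 338/796 = 0.42462
p₀ = P(outcome | unexposed) = 312/1324 = 0.23565
Under exogeneity and monotonicity, PN = (p₁ − p₀) / p₁.
PN = (0.42462 − 0.23565) / 0.42462 = 0.18897 / 0.42462 ≈ 0.4450

PN ≈ 0.445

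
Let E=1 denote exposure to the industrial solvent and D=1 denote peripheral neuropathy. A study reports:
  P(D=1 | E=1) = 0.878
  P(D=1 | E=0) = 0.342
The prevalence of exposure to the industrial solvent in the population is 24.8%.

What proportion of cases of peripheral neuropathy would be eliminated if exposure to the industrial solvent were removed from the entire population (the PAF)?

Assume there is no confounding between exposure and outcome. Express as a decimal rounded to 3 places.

Let p₁ = 0.878, p₀ = 0.342.
Overall risk P(Y=1) = π·p₁ + (1−π)·p₀ = 0.248×0.878 + 0.752×0.342 = 0.47493.
Under exogeneity, PAF = [P(Y=1) − p₀] / P(Y=1).
PAF = (0.47493 − 0.342) / 0.47493 ≈ 0.2799

PAF ≈ 0.280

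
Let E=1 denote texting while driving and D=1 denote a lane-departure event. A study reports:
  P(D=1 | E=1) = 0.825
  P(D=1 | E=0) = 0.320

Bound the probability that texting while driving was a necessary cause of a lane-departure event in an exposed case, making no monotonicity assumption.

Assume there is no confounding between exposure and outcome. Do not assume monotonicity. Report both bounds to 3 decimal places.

0.612 ≤ PN ≤ 0.824

Let p₁ = 0.825, p₀ = 0.32.
Under exogeneity alone the bounds on PN are max{0,(p₁−p₀)/p₁} ≤ PN ≤ min{1,(1−p₀)/p₁}.
  lower = (p₁ − p₀)/p₁ = 0.505 / 0.825 ≈ 0.6121
  upper = min{1, (1 − p₀)/p₁} = 0.68 / 0.825 ≈ 0.8242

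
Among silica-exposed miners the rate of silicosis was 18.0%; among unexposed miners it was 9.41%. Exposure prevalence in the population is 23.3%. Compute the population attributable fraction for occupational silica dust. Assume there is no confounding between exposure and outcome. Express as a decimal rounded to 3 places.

PAF ≈ 0.175

p₁ = 0.18, p₀ = 0.0941.
Overall risk P(Y=1) = π·p₁ + (1−π)·p₀ = 0.233×0.18 + 0.767×0.0941 = 0.11411.
Under exogeneity, PAF = [P(Y=1) − p₀] / P(Y=1).
PAF = (0.11411 − 0.0941) / 0.11411 ≈ 0.1754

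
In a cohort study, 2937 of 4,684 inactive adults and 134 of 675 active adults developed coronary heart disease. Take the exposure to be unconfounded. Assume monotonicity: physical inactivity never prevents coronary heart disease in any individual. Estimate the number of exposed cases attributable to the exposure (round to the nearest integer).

p₁ = P(outcome | exposed) = 2937/4684 = 0.62703
p₀ = P(outcome | unexposed) = 134/675 = 0.19852
PN = (p₁ − p₀)/p₁ = (0.62703 − 0.19852) / 0.62703 ≈ 0.68340.
Attributable cases ≈ PN × (exposed cases) = 0.68340 × 2937 ≈ 2007.14.

about 2007 cases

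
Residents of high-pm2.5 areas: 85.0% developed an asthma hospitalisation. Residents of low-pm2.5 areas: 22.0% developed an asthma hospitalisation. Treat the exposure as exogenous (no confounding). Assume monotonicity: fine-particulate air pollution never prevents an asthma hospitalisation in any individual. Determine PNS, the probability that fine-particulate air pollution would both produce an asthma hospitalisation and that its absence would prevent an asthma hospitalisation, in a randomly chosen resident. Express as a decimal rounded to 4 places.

p₁ = 0.85, p₀ = 0.22.
Under exogeneity and monotonicity, PNS = p₁ − p₀.
PNS = 0.85 − 0.22 = 0.63

PNS ≈ 0.6300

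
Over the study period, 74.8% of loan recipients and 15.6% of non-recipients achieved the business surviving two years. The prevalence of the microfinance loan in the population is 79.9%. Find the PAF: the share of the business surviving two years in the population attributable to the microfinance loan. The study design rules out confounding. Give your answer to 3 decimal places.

PAF ≈ 0.752

p₁ = 0.748, p₀ = 0.156.
Overall risk P(Y=1) = π·p₁ + (1−π)·p₀ = 0.799×0.748 + 0.201×0.156 = 0.62901.
Under exogeneity, PAF = [P(Y=1) − p₀] / P(Y=1).
PAF = (0.62901 − 0.156) / 0.62901 ≈ 0.7520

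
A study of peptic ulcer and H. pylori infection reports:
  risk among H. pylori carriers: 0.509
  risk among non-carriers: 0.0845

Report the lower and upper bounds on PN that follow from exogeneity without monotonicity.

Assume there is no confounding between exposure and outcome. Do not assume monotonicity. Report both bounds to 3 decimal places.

Let p₁ = 0.509, p₀ = 0.0845.
Under exogeneity alone the bounds on PN are max{0,(p₁−p₀)/p₁} ≤ PN ≤ min{1,(1−p₀)/p₁}.
  lower = (p₁ − p₀)/p₁ = 0.4245 / 0.509 ≈ 0.8340
  upper = min{1, (1 − p₀)/p₁} = 0.9155 / 0.509 ≈ 1.7986 → capped at 1

0.834 ≤ PN ≤ 1.000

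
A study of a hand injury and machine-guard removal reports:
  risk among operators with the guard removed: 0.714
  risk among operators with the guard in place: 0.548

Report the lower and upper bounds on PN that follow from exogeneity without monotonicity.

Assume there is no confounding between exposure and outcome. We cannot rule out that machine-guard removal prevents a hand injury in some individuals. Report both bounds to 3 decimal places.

0.232 ≤ PN ≤ 0.633

Let p₁ = 0.714, p₀ = 0.548.
Under exogeneity alone the bounds on PN are max{0,(p₁−p₀)/p₁} ≤ PN ≤ min{1,(1−p₀)/p₁}.
  lower = (p₁ − p₀)/p₁ = 0.166 / 0.714 ≈ 0.2325
  upper = min{1, (1 − p₀)/p₁} = 0.452 / 0.714 ≈ 0.6331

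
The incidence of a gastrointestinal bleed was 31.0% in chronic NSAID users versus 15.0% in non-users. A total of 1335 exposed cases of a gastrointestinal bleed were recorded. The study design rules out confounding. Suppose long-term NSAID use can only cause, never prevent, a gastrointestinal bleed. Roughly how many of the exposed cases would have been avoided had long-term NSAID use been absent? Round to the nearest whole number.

about 689 cases

p₁ = 0.31, p₀ = 0.15.
PN = (p₁ − p₀)/p₁ = (0.31 − 0.15) / 0.31 ≈ 0.51613.
Attributable cases ≈ PN × (exposed cases) = 0.51613 × 1335 ≈ 689.03.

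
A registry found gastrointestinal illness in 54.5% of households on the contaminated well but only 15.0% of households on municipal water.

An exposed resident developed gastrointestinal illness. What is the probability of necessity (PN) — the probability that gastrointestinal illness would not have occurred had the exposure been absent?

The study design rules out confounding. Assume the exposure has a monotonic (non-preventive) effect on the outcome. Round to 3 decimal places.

p₁ = 0.545, p₀ = 0.15.
Under exogeneity and monotonicity, PN = (p₁ − p₀) / p₁.
PN = (0.545 − 0.15) / 0.545 = 0.395 / 0.545 ≈ 0.7248

PN ≈ 0.725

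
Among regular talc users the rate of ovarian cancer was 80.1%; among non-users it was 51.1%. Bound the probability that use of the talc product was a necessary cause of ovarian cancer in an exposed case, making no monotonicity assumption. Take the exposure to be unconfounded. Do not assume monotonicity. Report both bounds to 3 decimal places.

p₁ = 0.801, p₀ = 0.511.
Under exogeneity alone the bounds on PN are max{0,(p₁−p₀)/p₁} ≤ PN ≤ min{1,(1−p₀)/p₁}.
  lower = (p₁ − p₀)/p₁ = 0.29 / 0.801 ≈ 0.3620
  upper = min{1, (1 − p₀)/p₁} = 0.489 / 0.801 ≈ 0.6105

0.362 ≤ PN ≤ 0.610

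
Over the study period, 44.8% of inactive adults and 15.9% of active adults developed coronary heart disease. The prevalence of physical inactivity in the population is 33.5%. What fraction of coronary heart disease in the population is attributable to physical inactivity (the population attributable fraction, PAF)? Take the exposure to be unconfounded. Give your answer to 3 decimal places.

PAF ≈ 0.378

p₁ = 0.448, p₀ = 0.159.
Overall risk P(Y=1) = π·p₁ + (1−π)·p₀ = 0.335×0.448 + 0.665×0.159 = 0.25582.
Under exogeneity, PAF = [P(Y=1) − p₀] / P(Y=1).
PAF = (0.25582 − 0.159) / 0.25582 ≈ 0.3785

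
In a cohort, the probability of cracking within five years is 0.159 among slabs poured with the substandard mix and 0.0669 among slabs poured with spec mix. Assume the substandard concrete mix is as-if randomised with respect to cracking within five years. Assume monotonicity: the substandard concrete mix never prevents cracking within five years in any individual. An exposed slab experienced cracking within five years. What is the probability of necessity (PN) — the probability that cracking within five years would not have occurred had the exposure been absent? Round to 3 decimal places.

PN ≈ 0.579

Let p₁ = 0.159, p₀ = 0.0669.
Under exogeneity and monotonicity, PN = (p₁ − p₀) / p₁.
PN = (0.159 − 0.0669) / 0.159 = 0.0921 / 0.159 ≈ 0.5792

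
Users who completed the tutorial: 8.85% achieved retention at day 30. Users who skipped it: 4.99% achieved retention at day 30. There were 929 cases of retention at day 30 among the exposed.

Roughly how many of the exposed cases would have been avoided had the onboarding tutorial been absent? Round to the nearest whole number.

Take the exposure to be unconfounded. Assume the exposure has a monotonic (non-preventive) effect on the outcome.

p₁ = 0.0885, p₀ = 0.0499.
PN = (p₁ − p₀)/p₁ = (0.0885 − 0.0499) / 0.0885 ≈ 0.43616.
Attributable cases ≈ PN × (exposed cases) = 0.43616 × 929 ≈ 405.19.

about 405 cases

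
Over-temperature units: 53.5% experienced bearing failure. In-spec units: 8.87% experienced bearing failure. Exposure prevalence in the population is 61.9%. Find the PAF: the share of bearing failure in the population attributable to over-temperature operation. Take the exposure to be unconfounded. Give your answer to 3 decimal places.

p₁ = 0.535, p₀ = 0.0887.
Overall risk P(Y=1) = π·p₁ + (1−π)·p₀ = 0.619×0.535 + 0.381×0.0887 = 0.36496.
Under exogeneity, PAF = [P(Y=1) − p₀] / P(Y=1).
PAF = (0.36496 − 0.0887) / 0.36496 ≈ 0.7570

PAF ≈ 0.757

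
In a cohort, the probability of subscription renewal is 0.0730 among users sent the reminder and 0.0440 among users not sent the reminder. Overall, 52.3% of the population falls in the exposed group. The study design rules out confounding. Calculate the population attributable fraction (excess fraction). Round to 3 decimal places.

Let p₁ = 0.073, p₀ = 0.044.
Overall risk P(Y=1) = π·p₁ + (1−π)·p₀ = 0.523×0.073 + 0.477×0.044 = 0.059167.
Under exogeneity, PAF = [P(Y=1) − p₀] / P(Y=1).
PAF = (0.059167 − 0.044) / 0.059167 ≈ 0.2563

PAF ≈ 0.256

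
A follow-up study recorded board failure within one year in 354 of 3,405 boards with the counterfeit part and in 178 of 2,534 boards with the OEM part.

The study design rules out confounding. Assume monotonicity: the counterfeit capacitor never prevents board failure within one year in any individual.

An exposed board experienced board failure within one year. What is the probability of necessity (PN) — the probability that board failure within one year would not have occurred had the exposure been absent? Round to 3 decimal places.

p₁ = P(outcome | exposed) = 354/3405 = 0.10396
p₀ = P(outcome | unexposed) = 178/2534 = 0.070245
Under exogeneity and monotonicity, PN = (p₁ − p₀) / p₁.
PN = (0.10396 − 0.070245) / 0.10396 = 0.03372 / 0.10396 ≈ 0.3243

PN ≈ 0.324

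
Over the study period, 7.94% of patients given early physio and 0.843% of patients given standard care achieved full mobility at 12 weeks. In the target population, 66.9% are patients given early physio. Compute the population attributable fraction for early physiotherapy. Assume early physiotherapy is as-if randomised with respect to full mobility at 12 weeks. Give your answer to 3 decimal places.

p₁ = 0.0794, p₀ = 0.00843.
Overall risk P(Y=1) = π·p₁ + (1−π)·p₀ = 0.669×0.0794 + 0.331×0.00843 = 0.055909.
Under exogeneity, PAF = [P(Y=1) − p₀] / P(Y=1).
PAF = (0.055909 − 0.00843) / 0.055909 ≈ 0.8492

PAF ≈ 0.849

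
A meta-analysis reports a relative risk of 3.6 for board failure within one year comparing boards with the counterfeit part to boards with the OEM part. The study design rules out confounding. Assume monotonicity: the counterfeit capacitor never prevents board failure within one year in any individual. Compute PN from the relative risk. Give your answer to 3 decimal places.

PN ≈ 0.722

Under exogeneity and monotonicity, PN = (RR − 1) / RR = 1 − 1/RR.
PN = (3.6 − 1) / 3.6 = 2.6 / 3.6 ≈ 0.7222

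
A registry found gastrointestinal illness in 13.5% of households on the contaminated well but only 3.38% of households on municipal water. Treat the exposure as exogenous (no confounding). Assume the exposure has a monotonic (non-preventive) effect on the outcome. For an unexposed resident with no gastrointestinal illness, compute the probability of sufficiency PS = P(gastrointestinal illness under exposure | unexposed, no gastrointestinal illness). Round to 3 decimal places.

p₁ = 0.135, p₀ = 0.0338.
Under exogeneity and monotonicity, PS = (p₁ − p₀) / (1 − p₀).
PS = (0.135 − 0.0338) / (1 − 0.0338) = 0.1012 / 0.9662 ≈ 0.1047

PS ≈ 0.105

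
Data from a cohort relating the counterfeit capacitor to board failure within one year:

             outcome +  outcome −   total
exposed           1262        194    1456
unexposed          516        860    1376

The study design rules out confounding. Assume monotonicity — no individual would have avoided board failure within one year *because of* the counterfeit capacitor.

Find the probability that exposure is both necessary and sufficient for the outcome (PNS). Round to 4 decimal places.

p₁ = P(outcome | exposed) = 1262/1456 = 0.86676
p₀ = P(outcome | unexposed) = 516/1376 = 0.375
Under exogeneity and monotonicity, PNS = p₁ − p₀.
PNS = 0.86676 − 0.375 = 0.49176

PNS ≈ 0.4918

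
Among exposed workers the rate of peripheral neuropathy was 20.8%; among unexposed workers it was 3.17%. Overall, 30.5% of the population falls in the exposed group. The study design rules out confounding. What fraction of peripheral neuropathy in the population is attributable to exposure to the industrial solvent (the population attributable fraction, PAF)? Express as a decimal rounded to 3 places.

p₁ = 0.208, p₀ = 0.0317.
Overall risk P(Y=1) = π·p₁ + (1−π)·p₀ = 0.305×0.208 + 0.695×0.0317 = 0.085472.
Under exogeneity, PAF = [P(Y=1) − p₀] / P(Y=1).
PAF = (0.085472 − 0.0317) / 0.085472 ≈ 0.6291

PAF ≈ 0.629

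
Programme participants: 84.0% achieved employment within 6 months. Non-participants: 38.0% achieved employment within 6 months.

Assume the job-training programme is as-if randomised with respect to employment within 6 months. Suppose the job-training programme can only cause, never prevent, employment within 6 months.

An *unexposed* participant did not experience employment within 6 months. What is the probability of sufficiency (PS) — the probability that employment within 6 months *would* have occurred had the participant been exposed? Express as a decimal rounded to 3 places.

PS ≈ 0.742

p₁ = 0.84, p₀ = 0.38.
Under exogeneity and monotonicity, PS = (p₁ − p₀) / (1 − p₀).
PS = (0.84 − 0.38) / (1 − 0.38) = 0.46 / 0.62 ≈ 0.7419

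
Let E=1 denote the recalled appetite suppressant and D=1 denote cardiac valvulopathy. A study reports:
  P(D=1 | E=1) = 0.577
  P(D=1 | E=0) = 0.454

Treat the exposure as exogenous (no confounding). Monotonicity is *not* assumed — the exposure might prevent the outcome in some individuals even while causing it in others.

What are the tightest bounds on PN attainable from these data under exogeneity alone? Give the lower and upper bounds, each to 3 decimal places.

0.213 ≤ PN ≤ 0.946

Let p₁ = 0.577, p₀ = 0.454.
Under exogeneity alone the bounds on PN are max{0,(p₁−p₀)/p₁} ≤ PN ≤ min{1,(1−p₀)/p₁}.
  lower = (p₁ − p₀)/p₁ = 0.123 / 0.577 ≈ 0.2132
  upper = min{1, (1 − p₀)/p₁} = 0.546 / 0.577 ≈ 0.9463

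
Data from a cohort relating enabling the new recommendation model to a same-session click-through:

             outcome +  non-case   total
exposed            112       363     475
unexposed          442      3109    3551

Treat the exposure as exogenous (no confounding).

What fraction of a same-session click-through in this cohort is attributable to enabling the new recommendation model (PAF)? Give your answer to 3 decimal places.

PAF ≈ 0.095

p₁ = P(outcome | exposed) = 112/475 = 0.23579
p₀ = P(outcome | unexposed) = 442/3551 = 0.12447
Exposure prevalence π = 475/4026 = 0.11798; overall risk P(Y=1) = 0.13761.
Under exogeneity, PAF = [P(Y=1) − p₀]/P(Y=1).
PAF = (0.13761 − 0.12447) / 0.13761 ≈ 0.0954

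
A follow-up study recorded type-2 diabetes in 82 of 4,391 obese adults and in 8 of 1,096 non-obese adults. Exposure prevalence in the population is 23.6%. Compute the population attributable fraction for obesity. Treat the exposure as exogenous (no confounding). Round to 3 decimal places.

PAF ≈ 0.269

p₁ = P(outcome | exposed) = 82/4391 = 0.018675
p₀ = P(outcome | unexposed) = 8/1096 = 0.0072993
Overall risk P(Y=1) = π·p₁ + (1−π)·p₀ = 0.236×0.018675 + 0.764×0.0072993 = 0.0099838.
Under exogeneity, PAF = [P(Y=1) − p₀] / P(Y=1).
PAF = (0.0099838 − 0.0072993) / 0.0099838 ≈ 0.2689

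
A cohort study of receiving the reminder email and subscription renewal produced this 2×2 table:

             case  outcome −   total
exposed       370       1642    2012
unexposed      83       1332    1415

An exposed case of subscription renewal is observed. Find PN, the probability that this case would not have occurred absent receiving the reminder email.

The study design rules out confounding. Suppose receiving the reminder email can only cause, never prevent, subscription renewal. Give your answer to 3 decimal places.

p₁ = P(outcome | exposed) = 370/2012 = 0.1839
p₀ = P(outcome | unexposed) = 83/1415 = 0.058657
Under exogeneity and monotonicity, PN = (p₁ − p₀) / p₁.
PN = (0.1839 − 0.058657) / 0.1839 = 0.12524 / 0.1839 ≈ 0.6810

PN ≈ 0.681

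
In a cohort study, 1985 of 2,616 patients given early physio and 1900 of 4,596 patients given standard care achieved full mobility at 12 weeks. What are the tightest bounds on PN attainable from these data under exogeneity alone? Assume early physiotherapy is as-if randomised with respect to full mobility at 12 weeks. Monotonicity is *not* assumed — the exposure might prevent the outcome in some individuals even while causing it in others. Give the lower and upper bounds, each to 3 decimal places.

0.455 ≤ PN ≤ 0.773

p₁ = P(outcome | exposed) = 1985/2616 = 0.75879
p₀ = P(outcome | unexposed) = 1900/4596 = 0.4134
Under exogeneity alone the bounds on PN are max{0,(p₁−p₀)/p₁} ≤ PN ≤ min{1,(1−p₀)/p₁}.
  lower = (p₁ − p₀)/p₁ = 0.34539 / 0.75879 ≈ 0.4552
  upper = min{1, (1 − p₀)/p₁} = 0.5866 / 0.75879 ≈ 0.7731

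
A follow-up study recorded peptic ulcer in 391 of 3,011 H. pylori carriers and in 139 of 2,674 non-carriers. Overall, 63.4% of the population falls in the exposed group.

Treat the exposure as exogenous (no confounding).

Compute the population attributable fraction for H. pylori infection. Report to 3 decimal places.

PAF ≈ 0.487

p₁ = P(outcome | exposed) = 391/3011 = 0.12986
p₀ = P(outcome | unexposed) = 139/2674 = 0.051982
Overall risk P(Y=1) = π·p₁ + (1−π)·p₀ = 0.634×0.12986 + 0.366×0.051982 = 0.10135.
Under exogeneity, PAF = [P(Y=1) − p₀] / P(Y=1).
PAF = (0.10135 − 0.051982) / 0.10135 ≈ 0.4871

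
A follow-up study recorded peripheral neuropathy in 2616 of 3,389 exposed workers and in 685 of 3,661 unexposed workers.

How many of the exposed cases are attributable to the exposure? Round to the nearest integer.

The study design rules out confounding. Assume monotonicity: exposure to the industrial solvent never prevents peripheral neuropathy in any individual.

about 1982 cases

p₁ = P(outcome | exposed) = 2616/3389 = 0.77191
p₀ = P(outcome | unexposed) = 685/3661 = 0.18711
PN = (p₁ − p₀)/p₁ = (0.77191 − 0.18711) / 0.77191 ≈ 0.75760.
Attributable cases ≈ PN × (exposed cases) = 0.75760 × 2616 ≈ 1981.89.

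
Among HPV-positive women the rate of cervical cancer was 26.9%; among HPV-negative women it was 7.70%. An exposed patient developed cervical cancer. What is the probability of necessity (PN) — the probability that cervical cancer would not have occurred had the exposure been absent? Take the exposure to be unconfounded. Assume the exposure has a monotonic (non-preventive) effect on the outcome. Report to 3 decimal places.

PN ≈ 0.714

p₁ = 0.269, p₀ = 0.077.
Under exogeneity and monotonicity, PN = (p₁ − p₀) / p₁.
PN = (0.269 − 0.077) / 0.269 = 0.192 / 0.269 ≈ 0.7138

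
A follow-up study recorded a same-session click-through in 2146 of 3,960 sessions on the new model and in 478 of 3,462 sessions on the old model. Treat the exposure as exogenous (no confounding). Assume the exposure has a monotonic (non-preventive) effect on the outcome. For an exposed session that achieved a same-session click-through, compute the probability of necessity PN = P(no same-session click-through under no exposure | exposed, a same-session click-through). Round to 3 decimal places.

PN ≈ 0.745

p₁ = P(outcome | exposed) = 2146/3960 = 0.54192
p₀ = P(outcome | unexposed) = 478/3462 = 0.13807
Under exogeneity and monotonicity, PN = (p₁ − p₀) / p₁.
PN = (0.54192 − 0.13807) / 0.54192 = 0.40385 / 0.54192 ≈ 0.7452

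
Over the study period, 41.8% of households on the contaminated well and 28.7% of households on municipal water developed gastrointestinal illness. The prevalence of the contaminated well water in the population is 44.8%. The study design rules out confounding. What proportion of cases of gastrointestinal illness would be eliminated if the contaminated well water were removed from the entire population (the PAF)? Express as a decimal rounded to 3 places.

p₁ = 0.418, p₀ = 0.287.
Overall risk P(Y=1) = π·p₁ + (1−π)·p₀ = 0.448×0.418 + 0.552×0.287 = 0.34569.
Under exogeneity, PAF = [P(Y=1) − p₀] / P(Y=1).
PAF = (0.34569 − 0.287) / 0.34569 ≈ 0.1698

PAF ≈ 0.170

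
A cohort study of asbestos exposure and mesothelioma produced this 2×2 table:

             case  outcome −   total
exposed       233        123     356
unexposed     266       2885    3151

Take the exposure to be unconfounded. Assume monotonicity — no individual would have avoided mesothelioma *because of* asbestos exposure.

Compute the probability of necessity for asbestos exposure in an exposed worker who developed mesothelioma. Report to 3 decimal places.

p₁ = P(outcome | exposed) = 233/356 = 0.65449
p₀ = P(outcome | unexposed) = 266/3151 = 0.084418
Under exogeneity and monotonicity, PN = (p₁ − p₀) / p₁.
PN = (0.65449 − 0.084418) / 0.65449 = 0.57008 / 0.65449 ≈ 0.8710

PN ≈ 0.871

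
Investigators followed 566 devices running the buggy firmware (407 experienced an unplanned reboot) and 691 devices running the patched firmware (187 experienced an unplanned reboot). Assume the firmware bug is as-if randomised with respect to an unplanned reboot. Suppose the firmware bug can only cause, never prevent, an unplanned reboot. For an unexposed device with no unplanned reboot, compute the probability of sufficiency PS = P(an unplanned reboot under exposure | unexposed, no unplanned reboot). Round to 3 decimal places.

p₁ = P(outcome | exposed) = 407/566 = 0.71908
p₀ = P(outcome | unexposed) = 187/691 = 0.27062
Under exogeneity and monotonicity, PS = (p₁ − p₀) / (1 − p₀).
PS = (0.71908 − 0.27062) / (1 − 0.27062) = 0.44846 / 0.72938 ≈ 0.6149

PS ≈ 0.615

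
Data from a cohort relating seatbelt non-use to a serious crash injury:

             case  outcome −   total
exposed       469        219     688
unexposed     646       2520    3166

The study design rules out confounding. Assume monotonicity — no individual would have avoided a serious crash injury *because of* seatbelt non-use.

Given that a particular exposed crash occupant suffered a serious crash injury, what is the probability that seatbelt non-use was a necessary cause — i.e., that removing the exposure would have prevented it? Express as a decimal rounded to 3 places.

p₁ = P(outcome | exposed) = 469/688 = 0.68169
p₀ = P(outcome | unexposed) = 646/3166 = 0.20404
Under exogeneity and monotonicity, PN = (p₁ − p₀) / p₁.
PN = (0.68169 − 0.20404) / 0.68169 = 0.47764 / 0.68169 ≈ 0.7007

PN ≈ 0.701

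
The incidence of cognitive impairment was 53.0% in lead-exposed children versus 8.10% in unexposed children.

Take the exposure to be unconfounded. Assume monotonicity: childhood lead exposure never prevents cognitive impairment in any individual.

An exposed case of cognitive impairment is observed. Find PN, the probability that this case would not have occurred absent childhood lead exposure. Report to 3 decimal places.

PN ≈ 0.847

p₁ = 0.53, p₀ = 0.081.
Under exogeneity and monotonicity, PN = (p₁ − p₀) / p₁.
PN = (0.53 − 0.081) / 0.53 = 0.449 / 0.53 ≈ 0.8472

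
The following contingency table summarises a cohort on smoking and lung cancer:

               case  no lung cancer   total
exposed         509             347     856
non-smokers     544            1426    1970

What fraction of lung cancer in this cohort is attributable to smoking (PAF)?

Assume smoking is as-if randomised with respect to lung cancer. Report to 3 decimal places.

p₁ = P(outcome | exposed) = 509/856 = 0.59463
p₀ = P(outcome | unexposed) = 544/1970 = 0.27614
Exposure prevalence π = 856/2826 = 0.3029; overall risk P(Y=1) = 0.37261.
Under exogeneity, PAF = [P(Y=1) − p₀]/P(Y=1).
PAF = (0.37261 − 0.27614) / 0.37261 ≈ 0.2589

PAF ≈ 0.259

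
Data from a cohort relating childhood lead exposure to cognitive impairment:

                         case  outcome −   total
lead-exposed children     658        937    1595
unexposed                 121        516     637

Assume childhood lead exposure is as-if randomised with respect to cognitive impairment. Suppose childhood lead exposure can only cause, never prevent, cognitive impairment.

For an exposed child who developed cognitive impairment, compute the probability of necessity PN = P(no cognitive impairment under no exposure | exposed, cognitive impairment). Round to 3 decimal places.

PN ≈ 0.540

p₁ = P(outcome | exposed) = 658/1595 = 0.41254
p₀ = P(outcome | unexposed) = 121/637 = 0.18995
Under exogeneity and monotonicity, PN = (p₁ − p₀) / p₁.
PN = (0.41254 − 0.18995) / 0.41254 = 0.22259 / 0.41254 ≈ 0.5396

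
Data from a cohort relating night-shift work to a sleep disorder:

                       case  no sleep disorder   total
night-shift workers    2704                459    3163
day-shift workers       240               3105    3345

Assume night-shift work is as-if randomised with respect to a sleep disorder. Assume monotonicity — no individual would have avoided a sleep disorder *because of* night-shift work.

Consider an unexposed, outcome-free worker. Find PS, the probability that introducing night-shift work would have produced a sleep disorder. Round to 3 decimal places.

PS ≈ 0.844

p₁ = P(outcome | exposed) = 2704/3163 = 0.85488
p₀ = P(outcome | unexposed) = 240/3345 = 0.071749
Under exogeneity and monotonicity, PS = (p₁ − p₀)/(1 − p₀).
PS = (0.85488 − 0.071749) / 0.92825 ≈ 0.8437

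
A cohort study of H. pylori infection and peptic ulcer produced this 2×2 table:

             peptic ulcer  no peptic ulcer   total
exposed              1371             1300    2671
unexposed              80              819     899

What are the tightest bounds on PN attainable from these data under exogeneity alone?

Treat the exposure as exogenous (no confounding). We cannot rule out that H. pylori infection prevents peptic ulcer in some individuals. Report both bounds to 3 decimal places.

0.827 ≤ PN ≤ 1.000

p₁ = P(outcome | exposed) = 1371/2671 = 0.51329
p₀ = P(outcome | unexposed) = 80/899 = 0.088988
Under exogeneity alone the bounds on PN are max{0,(p₁−p₀)/p₁} ≤ PN ≤ min{1,(1−p₀)/p₁}.
  lower = (p₁ − p₀)/p₁ = 0.4243 / 0.51329 ≈ 0.8266
  upper = min{1, (1 − p₀)/p₁} = 0.91101 / 0.51329 ≈ 1.7748 → capped at 1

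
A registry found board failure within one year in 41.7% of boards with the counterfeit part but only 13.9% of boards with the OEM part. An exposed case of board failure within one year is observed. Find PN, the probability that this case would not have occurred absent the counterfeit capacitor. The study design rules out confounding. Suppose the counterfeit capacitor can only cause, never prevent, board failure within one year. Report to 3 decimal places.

PN ≈ 0.667

p₁ = 0.417, p₀ = 0.139.
Under exogeneity and monotonicity, PN = (p₁ − p₀) / p₁.
PN = (0.417 − 0.139) / 0.417 = 0.278 / 0.417 ≈ 0.6667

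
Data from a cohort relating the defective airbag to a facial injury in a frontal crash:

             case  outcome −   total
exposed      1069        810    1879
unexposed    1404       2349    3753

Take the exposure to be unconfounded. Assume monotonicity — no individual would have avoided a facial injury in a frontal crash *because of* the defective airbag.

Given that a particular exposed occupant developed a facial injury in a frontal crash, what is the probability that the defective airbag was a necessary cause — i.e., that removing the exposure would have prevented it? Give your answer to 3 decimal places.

p₁ = P(outcome | exposed) = 1069/1879 = 0.56892
p₀ = P(outcome | unexposed) = 1404/3753 = 0.3741
Under exogeneity and monotonicity, PN = (p₁ − p₀)/p₁.
PN = (0.56892 − 0.3741) / 0.56892 ≈ 0.3424

PN ≈ 0.342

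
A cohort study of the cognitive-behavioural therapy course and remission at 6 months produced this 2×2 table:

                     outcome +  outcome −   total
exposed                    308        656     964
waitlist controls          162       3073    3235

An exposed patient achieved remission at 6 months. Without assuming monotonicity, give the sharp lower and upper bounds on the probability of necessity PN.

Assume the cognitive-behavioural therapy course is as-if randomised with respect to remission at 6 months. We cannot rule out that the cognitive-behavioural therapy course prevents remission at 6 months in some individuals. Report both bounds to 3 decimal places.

p₁ = P(outcome | exposed) = 308/964 = 0.3195
p₀ = P(outcome | unexposed) = 162/3235 = 0.050077
Under exogeneity alone the bounds on PN are max{0,(p₁−p₀)/p₁} ≤ PN ≤ min{1,(1−p₀)/p₁}.
  lower = (p₁ − p₀)/p₁ = 0.26942 / 0.3195 ≈ 0.8433
  upper = min{1, (1 − p₀)/p₁} = 0.94992 / 0.3195 ≈ 2.9731 → capped at 1

0.843 ≤ PN ≤ 1.000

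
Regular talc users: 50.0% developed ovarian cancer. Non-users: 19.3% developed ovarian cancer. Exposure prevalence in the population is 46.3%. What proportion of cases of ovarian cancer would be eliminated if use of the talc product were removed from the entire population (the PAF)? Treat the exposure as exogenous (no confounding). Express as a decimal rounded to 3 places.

PAF ≈ 0.424

p₁ = 0.5, p₀ = 0.193.
Overall risk P(Y=1) = π·p₁ + (1−π)·p₀ = 0.463×0.5 + 0.537×0.193 = 0.33514.
Under exogeneity, PAF = [P(Y=1) − p₀] / P(Y=1).
PAF = (0.33514 − 0.193) / 0.33514 ≈ 0.4241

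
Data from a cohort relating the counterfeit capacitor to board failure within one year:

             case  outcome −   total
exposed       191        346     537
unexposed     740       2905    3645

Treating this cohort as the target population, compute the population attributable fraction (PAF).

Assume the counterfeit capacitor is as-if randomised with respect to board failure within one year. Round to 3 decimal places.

p₁ = P(outcome | exposed) = 191/537 = 0.35568
p₀ = P(outcome | unexposed) = 740/3645 = 0.20302
Exposure prevalence π = 537/4182 = 0.12841; overall risk P(Y=1) = 0.22262.
Under exogeneity, PAF = [P(Y=1) − p₀]/P(Y=1).
PAF = (0.22262 − 0.20302) / 0.22262 ≈ 0.0881

PAF ≈ 0.088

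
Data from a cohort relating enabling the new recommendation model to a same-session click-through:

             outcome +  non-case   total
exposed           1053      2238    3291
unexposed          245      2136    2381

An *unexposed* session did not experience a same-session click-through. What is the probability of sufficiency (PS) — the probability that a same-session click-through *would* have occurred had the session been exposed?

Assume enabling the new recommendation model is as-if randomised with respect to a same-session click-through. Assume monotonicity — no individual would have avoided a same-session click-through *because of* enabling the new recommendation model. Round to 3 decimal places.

p₁ = P(outcome | exposed) = 1053/3291 = 0.31996
p₀ = P(outcome | unexposed) = 245/2381 = 0.1029
Under exogeneity and monotonicity, PS = (p₁ − p₀)/(1 − p₀).
PS = (0.31996 − 0.1029) / 0.8971 ≈ 0.2420

PS ≈ 0.242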